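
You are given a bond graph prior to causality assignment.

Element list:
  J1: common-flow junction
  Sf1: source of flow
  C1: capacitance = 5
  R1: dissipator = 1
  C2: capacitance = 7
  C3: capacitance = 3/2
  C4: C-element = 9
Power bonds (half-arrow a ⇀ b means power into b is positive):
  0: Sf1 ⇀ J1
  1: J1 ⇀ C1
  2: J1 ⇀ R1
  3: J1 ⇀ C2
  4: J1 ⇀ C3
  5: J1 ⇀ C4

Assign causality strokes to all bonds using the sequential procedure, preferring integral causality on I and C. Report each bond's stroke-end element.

#0 stroke at Sf1  (Sf1: flow source, stroke at near end)
#1 stroke at J1  (common-f at J1 fixed by 0)
#2 stroke at J1  (J1 flow already set via bond 0)
#3 stroke at J1  (J1: bond 0 brought flow, rest push out)
#4 stroke at J1  (common-f at J1 fixed by 0)
#5 stroke at J1  (common-f at J1 fixed by 0)

β0 |Sf1
β1 |J1
β2 |J1
β3 |J1
β4 |J1
β5 |J1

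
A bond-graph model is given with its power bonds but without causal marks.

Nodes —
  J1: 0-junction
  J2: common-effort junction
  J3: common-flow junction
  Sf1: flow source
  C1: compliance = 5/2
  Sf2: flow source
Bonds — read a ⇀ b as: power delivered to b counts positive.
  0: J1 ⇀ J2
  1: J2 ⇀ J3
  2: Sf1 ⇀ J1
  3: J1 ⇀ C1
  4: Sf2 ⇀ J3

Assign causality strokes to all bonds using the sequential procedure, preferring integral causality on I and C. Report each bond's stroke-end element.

b0 →J2
b1 →J3
b2 →Sf1
b3 →J1
b4 →Sf2

β2 →Sf1  (source Sf1 imposes f)
β4 →Sf2  (Sf2: flow source, stroke at near end)
β1 →J3  (J3 flow already set via bond 4)
β0 →J2  (only one effort-in slot at J2)
β3 →J1  (only one effort-in slot at J1)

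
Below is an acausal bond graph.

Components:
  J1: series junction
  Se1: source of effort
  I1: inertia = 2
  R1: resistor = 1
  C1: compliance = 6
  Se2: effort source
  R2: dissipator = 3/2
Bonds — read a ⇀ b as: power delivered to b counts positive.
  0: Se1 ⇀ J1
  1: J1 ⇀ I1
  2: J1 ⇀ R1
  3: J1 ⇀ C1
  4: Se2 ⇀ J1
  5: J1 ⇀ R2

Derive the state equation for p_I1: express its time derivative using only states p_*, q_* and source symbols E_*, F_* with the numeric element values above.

bond 0 |J1  (Se1: effort source, stroke at far end)
bond 4 |J1  (source Se2 imposes e)
bond 1 |I1  (I1 outputs flow p/I1)
bond 2 |J1  (common-f at J1 fixed by 1)
bond 3 |J1  (J1 flow already set via bond 1)
bond 5 |J1  (J1: bond 1 brought flow, rest push out)

dp_I1/dt = E_Se1 + E_Se2 - 5*p_I1/4 - q_C1/6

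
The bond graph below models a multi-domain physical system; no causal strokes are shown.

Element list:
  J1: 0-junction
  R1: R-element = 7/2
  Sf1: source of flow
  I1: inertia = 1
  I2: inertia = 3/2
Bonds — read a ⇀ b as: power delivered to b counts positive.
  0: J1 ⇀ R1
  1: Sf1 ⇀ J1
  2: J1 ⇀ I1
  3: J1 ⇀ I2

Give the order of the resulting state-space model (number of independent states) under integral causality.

2  (I1, I2 all integral)

bond 1 stroke→Sf1  (Sf1: flow source, stroke at near end)
bond 2 stroke→I1  (I1 outputs flow p/I1)
bond 3 stroke→I2  (I2: I, integral causality)
bond 0 stroke→J1  (closing 0-jn rule on J1)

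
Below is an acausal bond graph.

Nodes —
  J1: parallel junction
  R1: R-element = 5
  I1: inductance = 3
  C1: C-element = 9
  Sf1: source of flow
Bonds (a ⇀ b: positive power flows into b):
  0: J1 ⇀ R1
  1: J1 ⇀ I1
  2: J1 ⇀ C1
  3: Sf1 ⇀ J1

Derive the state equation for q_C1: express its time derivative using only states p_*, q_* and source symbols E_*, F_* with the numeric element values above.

#3 |Sf1  (Sf1 (Sf) sets flow on bond)
#1 |I1  (I1 outputs flow p/I1)
#2 |J1  (prefer integral on C1)
#0 |R1  (J1 effort already set via bond 2)

dq_C1/dt = F_Sf1 - p_I1/3 - q_C1/45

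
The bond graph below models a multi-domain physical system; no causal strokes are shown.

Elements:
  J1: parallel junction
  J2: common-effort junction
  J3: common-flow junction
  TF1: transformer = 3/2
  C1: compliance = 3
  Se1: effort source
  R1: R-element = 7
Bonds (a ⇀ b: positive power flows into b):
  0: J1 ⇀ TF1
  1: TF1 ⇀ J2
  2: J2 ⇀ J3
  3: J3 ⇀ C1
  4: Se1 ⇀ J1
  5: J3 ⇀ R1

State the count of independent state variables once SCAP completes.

β4 stroke at J1  (Se1 (Se) sets effort on bond)
β0 stroke at TF1  (J1 effort already set via bond 4)
β1 stroke at J2  (TF1 one-in-one-out from 0)
β2 stroke at J3  (common-e at J2 fixed by 1)
β3 stroke at J3  (C1 outputs effort q/C1)
β5 stroke at R1  (closing 1-jn rule on J3)

1  (C1 all integral)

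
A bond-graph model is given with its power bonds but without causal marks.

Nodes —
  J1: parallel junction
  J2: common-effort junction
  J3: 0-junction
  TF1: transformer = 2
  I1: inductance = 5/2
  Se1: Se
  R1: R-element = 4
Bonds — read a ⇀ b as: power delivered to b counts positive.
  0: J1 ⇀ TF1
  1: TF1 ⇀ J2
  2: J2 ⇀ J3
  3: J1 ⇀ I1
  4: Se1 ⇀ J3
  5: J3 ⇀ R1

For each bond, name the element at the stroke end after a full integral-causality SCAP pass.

β4 stroke→J3  (source Se1 imposes e)
β2 stroke→J2  (J3 effort already set via bond 4)
β5 stroke→R1  (J3 effort already set via bond 4)
β1 stroke→TF1  (J2: bond 2 brought effort, rest push out)
β0 stroke→J1  (through TF1, causality passes straight; one stroke at TF1)
β3 stroke→I1  (J1 effort already set via bond 0)

bond 0 |J1
bond 1 |TF1
bond 2 |J2
bond 3 |I1
bond 4 |J3
bond 5 |R1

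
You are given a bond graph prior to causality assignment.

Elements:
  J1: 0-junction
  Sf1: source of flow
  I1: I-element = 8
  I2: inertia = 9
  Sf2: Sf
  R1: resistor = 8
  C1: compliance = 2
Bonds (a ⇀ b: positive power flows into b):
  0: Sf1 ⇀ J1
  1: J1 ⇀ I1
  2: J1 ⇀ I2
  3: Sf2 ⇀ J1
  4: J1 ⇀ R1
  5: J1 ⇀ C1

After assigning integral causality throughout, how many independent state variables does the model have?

b0 stroke→Sf1  (Sf1 fixes flow; stroke at Sf1)
b3 stroke→Sf2  (Sf2 (Sf) sets flow on bond)
b1 stroke→I1  (I1: I, integral causality)
b2 stroke→I2  (I2 integral (f out))
b5 stroke→J1  (C1 outputs effort q/C1)
b4 stroke→R1  (J1: bond 5 brought effort, rest push out)

3  (C1, I1, I2 all integral)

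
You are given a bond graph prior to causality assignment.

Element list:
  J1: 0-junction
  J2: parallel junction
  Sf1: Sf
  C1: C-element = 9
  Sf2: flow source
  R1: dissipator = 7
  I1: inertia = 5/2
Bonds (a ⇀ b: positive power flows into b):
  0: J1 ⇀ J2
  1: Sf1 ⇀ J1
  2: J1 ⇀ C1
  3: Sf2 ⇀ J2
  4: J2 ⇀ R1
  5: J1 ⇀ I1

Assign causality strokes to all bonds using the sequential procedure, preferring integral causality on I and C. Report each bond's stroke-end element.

#1 →Sf1  (Sf1: flow source, stroke at near end)
#3 →Sf2  (Sf2 fixes flow; stroke at Sf2)
#2 →J1  (C1: C, integral causality)
#0 →J2  (J1: bond 2 brought effort, rest push out)
#5 →I1  (J1: bond 2 brought effort, rest push out)
#4 →R1  (J2 effort already set via bond 0)

#0 |J2
#1 |Sf1
#2 |J1
#3 |Sf2
#4 |R1
#5 |I1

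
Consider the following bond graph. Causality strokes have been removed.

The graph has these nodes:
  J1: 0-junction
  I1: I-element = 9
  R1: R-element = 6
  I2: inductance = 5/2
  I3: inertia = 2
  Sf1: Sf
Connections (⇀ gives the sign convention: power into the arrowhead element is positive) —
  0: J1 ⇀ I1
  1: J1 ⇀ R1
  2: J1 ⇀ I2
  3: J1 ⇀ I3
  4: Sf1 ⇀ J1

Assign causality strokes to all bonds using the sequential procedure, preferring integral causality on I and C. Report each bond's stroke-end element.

b4 stroke→Sf1  (source Sf1 imposes f)
b0 stroke→I1  (I1: I, integral causality)
b2 stroke→I2  (prefer integral on I2)
b3 stroke→I3  (I3 outputs flow p/I3)
b1 stroke→J1  (J1: last free bond brings effort in)

#0 stroke at I1
#1 stroke at J1
#2 stroke at I2
#3 stroke at I3
#4 stroke at Sf1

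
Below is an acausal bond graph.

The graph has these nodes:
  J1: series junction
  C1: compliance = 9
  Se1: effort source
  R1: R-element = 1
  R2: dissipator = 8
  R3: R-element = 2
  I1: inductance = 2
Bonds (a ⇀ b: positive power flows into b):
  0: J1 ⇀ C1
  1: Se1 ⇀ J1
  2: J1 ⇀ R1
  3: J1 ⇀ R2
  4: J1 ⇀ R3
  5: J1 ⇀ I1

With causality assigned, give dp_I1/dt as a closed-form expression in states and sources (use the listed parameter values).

bond 1 stroke at J1  (Se1 fixes effort; stroke away)
bond 0 stroke at J1  (C1: C, integral causality)
bond 5 stroke at I1  (I1 outputs flow p/I1)
bond 2 stroke at J1  (J1: bond 5 brought flow, rest push out)
bond 3 stroke at J1  (J1: bond 5 brought flow, rest push out)
bond 4 stroke at J1  (J1 flow already set via bond 5)

dp_I1/dt = E_Se1 - 11*p_I1/2 - q_C1/9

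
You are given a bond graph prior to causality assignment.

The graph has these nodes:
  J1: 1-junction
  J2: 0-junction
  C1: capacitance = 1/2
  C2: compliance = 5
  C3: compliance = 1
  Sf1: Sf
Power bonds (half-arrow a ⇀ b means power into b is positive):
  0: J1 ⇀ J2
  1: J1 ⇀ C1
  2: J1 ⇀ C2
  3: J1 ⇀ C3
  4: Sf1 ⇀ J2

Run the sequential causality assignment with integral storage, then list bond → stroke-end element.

bond 4 |Sf1  (Sf1 (Sf) sets flow on bond)
bond 0 |J2  (closing 0-jn rule on J2)
bond 1 |J1  (common-f at J1 fixed by 0)
bond 2 |J1  (1-jn J1 has f-setter on 0)
bond 3 |J1  (J1: bond 0 brought flow, rest push out)

bond 0 stroke→J2
bond 1 stroke→J1
bond 2 stroke→J1
bond 3 stroke→J1
bond 4 stroke→Sf1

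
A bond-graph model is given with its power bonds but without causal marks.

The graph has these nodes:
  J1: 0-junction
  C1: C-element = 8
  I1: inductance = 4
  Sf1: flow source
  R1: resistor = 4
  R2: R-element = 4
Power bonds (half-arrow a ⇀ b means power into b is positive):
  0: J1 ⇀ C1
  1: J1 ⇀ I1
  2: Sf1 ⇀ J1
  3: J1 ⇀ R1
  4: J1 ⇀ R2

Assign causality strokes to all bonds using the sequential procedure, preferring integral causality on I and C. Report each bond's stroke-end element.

b2 |Sf1  (Sf1: flow source, stroke at near end)
b0 |J1  (C1 outputs effort q/C1)
b1 |I1  (J1 effort already set via bond 0)
b3 |R1  (J1 effort already set via bond 0)
b4 |R2  (common-e at J1 fixed by 0)

bond 0 stroke→J1
bond 1 stroke→I1
bond 2 stroke→Sf1
bond 3 stroke→R1
bond 4 stroke→R2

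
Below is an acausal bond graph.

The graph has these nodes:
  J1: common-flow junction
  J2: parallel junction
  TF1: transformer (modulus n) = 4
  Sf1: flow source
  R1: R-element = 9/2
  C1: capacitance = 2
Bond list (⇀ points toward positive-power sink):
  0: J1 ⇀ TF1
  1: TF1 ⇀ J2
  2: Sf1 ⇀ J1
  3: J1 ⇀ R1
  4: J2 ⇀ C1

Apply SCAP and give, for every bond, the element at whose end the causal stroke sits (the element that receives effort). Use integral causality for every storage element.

β2 →Sf1  (Sf1 (Sf) sets flow on bond)
β0 →J1  (J1: bond 2 brought flow, rest push out)
β3 →J1  (1-jn J1 has f-setter on 2)
β1 →TF1  (TF TF1: opposite of bond 0)
β4 →J2  (closing 0-jn rule on J2)

#0 stroke at J1
#1 stroke at TF1
#2 stroke at Sf1
#3 stroke at J1
#4 stroke at J2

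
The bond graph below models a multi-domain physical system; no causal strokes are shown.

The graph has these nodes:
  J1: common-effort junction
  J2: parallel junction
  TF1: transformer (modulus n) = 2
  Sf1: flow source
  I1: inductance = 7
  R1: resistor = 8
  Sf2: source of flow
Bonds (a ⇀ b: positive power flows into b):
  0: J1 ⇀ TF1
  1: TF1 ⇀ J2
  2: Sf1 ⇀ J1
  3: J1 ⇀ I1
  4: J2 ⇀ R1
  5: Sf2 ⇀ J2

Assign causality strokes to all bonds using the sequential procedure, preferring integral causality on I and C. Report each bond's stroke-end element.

β2 stroke at Sf1  (source Sf1 imposes f)
β5 stroke at Sf2  (Sf2: flow source, stroke at near end)
β3 stroke at I1  (I1 integral (f out))
β0 stroke at J1  (closing 0-jn rule on J1)
β1 stroke at TF1  (TF TF1: opposite of bond 0)
β4 stroke at J2  (J2 needs exactly one e-in)

b0 stroke at J1
b1 stroke at TF1
b2 stroke at Sf1
b3 stroke at I1
b4 stroke at J2
b5 stroke at Sf2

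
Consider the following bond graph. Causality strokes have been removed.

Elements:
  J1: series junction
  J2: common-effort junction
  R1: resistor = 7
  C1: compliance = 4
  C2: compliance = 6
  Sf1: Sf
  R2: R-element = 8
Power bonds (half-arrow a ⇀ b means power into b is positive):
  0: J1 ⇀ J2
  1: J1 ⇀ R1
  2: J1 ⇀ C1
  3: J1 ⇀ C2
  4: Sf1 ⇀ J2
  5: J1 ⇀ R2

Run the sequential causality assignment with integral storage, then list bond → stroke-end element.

#4 stroke→Sf1  (Sf1: flow source, stroke at near end)
#0 stroke→J2  (J2 needs exactly one e-in)
#1 stroke→J1  (common-f at J1 fixed by 0)
#2 stroke→J1  (common-f at J1 fixed by 0)
#3 stroke→J1  (J1: bond 0 brought flow, rest push out)
#5 stroke→J1  (common-f at J1 fixed by 0)

bond 0 stroke→J2
bond 1 stroke→J1
bond 2 stroke→J1
bond 3 stroke→J1
bond 4 stroke→Sf1
bond 5 stroke→J1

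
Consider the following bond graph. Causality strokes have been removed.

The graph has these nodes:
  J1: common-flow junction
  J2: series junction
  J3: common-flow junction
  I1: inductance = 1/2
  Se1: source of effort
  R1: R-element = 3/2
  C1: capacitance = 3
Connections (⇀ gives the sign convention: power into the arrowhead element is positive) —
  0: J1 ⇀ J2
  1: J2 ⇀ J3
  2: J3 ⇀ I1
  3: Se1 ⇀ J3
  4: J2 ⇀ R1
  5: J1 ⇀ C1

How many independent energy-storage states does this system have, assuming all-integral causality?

2  (C1, I1 all integral)

bond 3 stroke at J3  (Se1 (Se) sets effort on bond)
bond 2 stroke at I1  (prefer integral on I1)
bond 1 stroke at J3  (common-f at J3 fixed by 2)
bond 0 stroke at J2  (J2 flow already set via bond 1)
bond 4 stroke at J2  (J2 flow already set via bond 1)
bond 5 stroke at J1  (J1: bond 0 brought flow, rest push out)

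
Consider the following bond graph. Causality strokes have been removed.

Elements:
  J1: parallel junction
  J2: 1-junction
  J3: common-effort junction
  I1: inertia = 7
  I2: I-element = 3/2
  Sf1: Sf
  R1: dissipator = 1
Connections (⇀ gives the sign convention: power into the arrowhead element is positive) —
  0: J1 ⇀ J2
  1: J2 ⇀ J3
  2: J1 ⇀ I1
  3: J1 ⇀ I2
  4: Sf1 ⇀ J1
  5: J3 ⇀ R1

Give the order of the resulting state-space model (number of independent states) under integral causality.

β4 stroke→Sf1  (Sf1: flow source, stroke at near end)
β2 stroke→I1  (I1 outputs flow p/I1)
β3 stroke→I2  (prefer integral on I2)
β0 stroke→J1  (only one effort-in slot at J1)
β1 stroke→J2  (J2 flow already set via bond 0)
β5 stroke→J3  (J3: last free bond brings effort in)

2  (I1, I2 all integral)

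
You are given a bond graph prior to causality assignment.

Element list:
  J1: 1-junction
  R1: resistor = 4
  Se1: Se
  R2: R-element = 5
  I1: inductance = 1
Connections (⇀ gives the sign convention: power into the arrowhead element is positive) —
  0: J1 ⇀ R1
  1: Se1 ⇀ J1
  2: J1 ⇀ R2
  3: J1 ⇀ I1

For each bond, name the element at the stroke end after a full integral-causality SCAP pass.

bond 0 |J1
bond 1 |J1
bond 2 |J1
bond 3 |I1

bond 1 →J1  (source Se1 imposes e)
bond 3 →I1  (I1 outputs flow p/I1)
bond 0 →J1  (1-jn J1 has f-setter on 3)
bond 2 →J1  (common-f at J1 fixed by 3)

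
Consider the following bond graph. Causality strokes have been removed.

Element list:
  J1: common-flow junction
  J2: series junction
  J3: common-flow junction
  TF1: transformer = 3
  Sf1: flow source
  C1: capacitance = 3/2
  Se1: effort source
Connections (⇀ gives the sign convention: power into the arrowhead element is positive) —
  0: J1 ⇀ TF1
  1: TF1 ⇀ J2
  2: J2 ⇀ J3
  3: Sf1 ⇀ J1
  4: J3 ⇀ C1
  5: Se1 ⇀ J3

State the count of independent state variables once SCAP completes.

1  (C1 all integral)

bond 3 →Sf1  (source Sf1 imposes f)
bond 5 →J3  (Se1 fixes effort; stroke away)
bond 0 →J1  (J1 flow already set via bond 3)
bond 1 →TF1  (TF TF1: opposite of bond 0)
bond 2 →J2  (common-f at J2 fixed by 1)
bond 4 →J3  (common-f at J3 fixed by 2)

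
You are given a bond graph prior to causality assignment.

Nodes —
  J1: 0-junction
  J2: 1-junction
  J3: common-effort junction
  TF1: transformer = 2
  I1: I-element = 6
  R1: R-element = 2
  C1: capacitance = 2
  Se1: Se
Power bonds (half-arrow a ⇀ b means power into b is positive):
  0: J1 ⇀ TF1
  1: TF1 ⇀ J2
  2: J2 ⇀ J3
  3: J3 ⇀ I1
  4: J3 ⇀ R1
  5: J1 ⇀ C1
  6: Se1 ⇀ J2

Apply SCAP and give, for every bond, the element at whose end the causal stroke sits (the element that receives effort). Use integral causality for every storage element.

β6 stroke at J2  (Se1: effort source, stroke at far end)
β3 stroke at I1  (I1 integral (f out))
β5 stroke at J1  (C1: C, integral causality)
β0 stroke at TF1  (0-jn J1 has e-setter on 5)
β1 stroke at J2  (TF1: transformer flips bond 0)
β2 stroke at J3  (J2: last free bond brings flow in)
β4 stroke at R1  (0-jn J3 has e-setter on 2)

bond 0 |TF1
bond 1 |J2
bond 2 |J3
bond 3 |I1
bond 4 |R1
bond 5 |J1
bond 6 |J2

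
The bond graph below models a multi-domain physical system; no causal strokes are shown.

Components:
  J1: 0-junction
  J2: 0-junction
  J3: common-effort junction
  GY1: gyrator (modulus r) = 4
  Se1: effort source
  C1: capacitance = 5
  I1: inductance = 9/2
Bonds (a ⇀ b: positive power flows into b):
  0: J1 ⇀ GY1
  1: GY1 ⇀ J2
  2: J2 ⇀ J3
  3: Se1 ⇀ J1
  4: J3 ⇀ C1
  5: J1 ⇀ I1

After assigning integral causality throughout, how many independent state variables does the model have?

β3 stroke→J1  (source Se1 imposes e)
β0 stroke→GY1  (common-e at J1 fixed by 3)
β5 stroke→I1  (J1 effort already set via bond 3)
β1 stroke→GY1  (GY1: gyrator matches bond 0)
β2 stroke→J2  (closing 0-jn rule on J2)
β4 stroke→J3  (only one effort-in slot at J3)

2  (C1, I1 all integral)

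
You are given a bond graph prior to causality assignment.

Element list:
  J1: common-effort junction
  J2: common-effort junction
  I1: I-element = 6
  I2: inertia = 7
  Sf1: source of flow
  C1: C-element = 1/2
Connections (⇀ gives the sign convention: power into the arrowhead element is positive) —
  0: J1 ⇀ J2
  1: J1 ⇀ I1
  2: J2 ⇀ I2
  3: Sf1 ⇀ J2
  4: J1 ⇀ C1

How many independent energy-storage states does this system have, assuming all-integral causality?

#3 stroke→Sf1  (source Sf1 imposes f)
#1 stroke→I1  (I1 outputs flow p/I1)
#2 stroke→I2  (I2 integral (f out))
#0 stroke→J2  (J2 needs exactly one e-in)
#4 stroke→J1  (J1 needs exactly one e-in)

3  (C1, I1, I2 all integral)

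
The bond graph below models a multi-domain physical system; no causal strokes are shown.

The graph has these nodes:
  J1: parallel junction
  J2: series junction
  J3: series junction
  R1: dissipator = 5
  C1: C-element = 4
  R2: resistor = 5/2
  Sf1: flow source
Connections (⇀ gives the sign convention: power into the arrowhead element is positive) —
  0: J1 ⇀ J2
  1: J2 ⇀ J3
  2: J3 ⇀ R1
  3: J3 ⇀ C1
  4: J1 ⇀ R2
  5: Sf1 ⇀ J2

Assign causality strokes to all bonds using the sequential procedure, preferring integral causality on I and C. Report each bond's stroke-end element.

bond 0 →J2
bond 1 →J2
bond 2 →J3
bond 3 →J3
bond 4 →J1
bond 5 →Sf1

β5 stroke at Sf1  (source Sf1 imposes f)
β0 stroke at J2  (1-jn J2 has f-setter on 5)
β1 stroke at J2  (1-jn J2 has f-setter on 5)
β2 stroke at J3  (common-f at J3 fixed by 1)
β3 stroke at J3  (J3 flow already set via bond 1)
β4 stroke at J1  (J1 needs exactly one e-in)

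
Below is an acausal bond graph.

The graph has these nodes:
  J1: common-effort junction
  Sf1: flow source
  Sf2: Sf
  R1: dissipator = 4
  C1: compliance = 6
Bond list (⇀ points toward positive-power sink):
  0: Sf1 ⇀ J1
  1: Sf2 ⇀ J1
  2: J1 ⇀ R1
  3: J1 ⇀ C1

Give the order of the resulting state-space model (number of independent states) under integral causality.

b0 stroke→Sf1  (Sf1 (Sf) sets flow on bond)
b1 stroke→Sf2  (Sf2: flow source, stroke at near end)
b3 stroke→J1  (C1 outputs effort q/C1)
b2 stroke→R1  (0-jn J1 has e-setter on 3)

1  (C1 all integral)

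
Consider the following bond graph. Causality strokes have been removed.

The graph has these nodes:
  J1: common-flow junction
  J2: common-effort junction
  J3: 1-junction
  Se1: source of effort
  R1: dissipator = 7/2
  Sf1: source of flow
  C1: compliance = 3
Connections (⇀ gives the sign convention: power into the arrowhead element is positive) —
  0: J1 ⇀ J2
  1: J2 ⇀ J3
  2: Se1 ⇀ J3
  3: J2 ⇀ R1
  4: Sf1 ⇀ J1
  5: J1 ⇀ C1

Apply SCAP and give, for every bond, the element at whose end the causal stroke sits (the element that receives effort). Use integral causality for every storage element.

β0 stroke at J1
β1 stroke at J2
β2 stroke at J3
β3 stroke at R1
β4 stroke at Sf1
β5 stroke at J1

#2 stroke→J3  (Se1 fixes effort; stroke away)
#4 stroke→Sf1  (Sf1 (Sf) sets flow on bond)
#0 stroke→J1  (J1: bond 4 brought flow, rest push out)
#5 stroke→J1  (J1: bond 4 brought flow, rest push out)
#1 stroke→J2  (closing 1-jn rule on J3)
#3 stroke→R1  (0-jn J2 has e-setter on 1)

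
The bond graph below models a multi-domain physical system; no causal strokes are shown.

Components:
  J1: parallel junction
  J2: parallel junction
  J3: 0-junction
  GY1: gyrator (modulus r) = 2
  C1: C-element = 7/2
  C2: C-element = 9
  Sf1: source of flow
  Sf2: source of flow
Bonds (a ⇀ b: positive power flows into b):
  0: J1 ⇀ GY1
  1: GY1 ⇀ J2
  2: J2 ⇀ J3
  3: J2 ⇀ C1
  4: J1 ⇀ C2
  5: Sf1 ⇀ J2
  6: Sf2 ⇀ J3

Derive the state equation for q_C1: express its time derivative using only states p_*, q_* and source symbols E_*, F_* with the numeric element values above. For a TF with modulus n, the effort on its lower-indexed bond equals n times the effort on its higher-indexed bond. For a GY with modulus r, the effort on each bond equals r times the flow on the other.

β5 →Sf1  (Sf1: flow source, stroke at near end)
β6 →Sf2  (Sf2 (Sf) sets flow on bond)
β2 →J3  (only one effort-in slot at J3)
β3 →J2  (C1: C, integral causality)
β1 →GY1  (0-jn J2 has e-setter on 3)
β0 →GY1  (GY1: gyrator matches bond 1)
β4 →J1  (J1 needs exactly one e-in)

dq_C1/dt = F_Sf1 + F_Sf2 + q_C2/18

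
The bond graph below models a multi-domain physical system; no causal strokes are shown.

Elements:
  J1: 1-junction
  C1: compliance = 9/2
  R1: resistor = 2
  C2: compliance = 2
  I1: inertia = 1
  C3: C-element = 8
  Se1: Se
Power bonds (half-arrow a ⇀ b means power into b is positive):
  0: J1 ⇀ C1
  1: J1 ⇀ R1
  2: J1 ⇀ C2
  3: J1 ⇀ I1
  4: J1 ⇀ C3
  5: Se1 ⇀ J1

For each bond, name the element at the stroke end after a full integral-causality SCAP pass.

β5 →J1  (Se1 (Se) sets effort on bond)
β0 →J1  (C1 integral (e out))
β2 →J1  (prefer integral on C2)
β3 →I1  (I1 integral (f out))
β1 →J1  (1-jn J1 has f-setter on 3)
β4 →J1  (J1: bond 3 brought flow, rest push out)

bond 0 →J1
bond 1 →J1
bond 2 →J1
bond 3 →I1
bond 4 →J1
bond 5 →J1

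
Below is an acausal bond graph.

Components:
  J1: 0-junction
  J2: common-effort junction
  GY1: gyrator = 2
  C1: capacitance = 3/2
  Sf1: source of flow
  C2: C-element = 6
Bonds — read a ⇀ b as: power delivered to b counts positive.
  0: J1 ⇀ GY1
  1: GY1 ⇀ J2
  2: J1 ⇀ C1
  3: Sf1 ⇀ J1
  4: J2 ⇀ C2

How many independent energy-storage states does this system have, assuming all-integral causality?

bond 3 →Sf1  (Sf1 (Sf) sets flow on bond)
bond 2 →J1  (C1: C, integral causality)
bond 0 →GY1  (J1: bond 2 brought effort, rest push out)
bond 1 →GY1  (GY1: gyrator matches bond 0)
bond 4 →J2  (closing 0-jn rule on J2)

2  (C1, C2 all integral)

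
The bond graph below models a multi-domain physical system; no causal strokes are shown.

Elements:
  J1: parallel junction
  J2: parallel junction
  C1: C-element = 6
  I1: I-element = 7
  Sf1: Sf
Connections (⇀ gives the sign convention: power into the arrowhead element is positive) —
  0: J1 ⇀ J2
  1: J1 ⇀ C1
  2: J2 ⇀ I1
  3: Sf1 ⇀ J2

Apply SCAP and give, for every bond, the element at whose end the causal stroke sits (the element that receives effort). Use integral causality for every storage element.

β0 |J2
β1 |J1
β2 |I1
β3 |Sf1

b3 stroke at Sf1  (Sf1 (Sf) sets flow on bond)
b1 stroke at J1  (prefer integral on C1)
b0 stroke at J2  (0-jn J1 has e-setter on 1)
b2 stroke at I1  (common-e at J2 fixed by 0)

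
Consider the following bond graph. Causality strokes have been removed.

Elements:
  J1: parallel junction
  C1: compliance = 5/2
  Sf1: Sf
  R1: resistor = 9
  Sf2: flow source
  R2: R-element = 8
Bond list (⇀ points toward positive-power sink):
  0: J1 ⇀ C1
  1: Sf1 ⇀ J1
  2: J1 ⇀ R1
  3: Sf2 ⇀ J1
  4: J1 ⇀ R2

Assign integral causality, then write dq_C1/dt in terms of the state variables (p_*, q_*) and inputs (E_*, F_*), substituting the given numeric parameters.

#1 →Sf1  (Sf1 fixes flow; stroke at Sf1)
#3 →Sf2  (Sf2 fixes flow; stroke at Sf2)
#0 →J1  (C1 outputs effort q/C1)
#2 →R1  (common-e at J1 fixed by 0)
#4 →R2  (J1: bond 0 brought effort, rest push out)

dq_C1/dt = F_Sf1 + F_Sf2 - 17*q_C1/180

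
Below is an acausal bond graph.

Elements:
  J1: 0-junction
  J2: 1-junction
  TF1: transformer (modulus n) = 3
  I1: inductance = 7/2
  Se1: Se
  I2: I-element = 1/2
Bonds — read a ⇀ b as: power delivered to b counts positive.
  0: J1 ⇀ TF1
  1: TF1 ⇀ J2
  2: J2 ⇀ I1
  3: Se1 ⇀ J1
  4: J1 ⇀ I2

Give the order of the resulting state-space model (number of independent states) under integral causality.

2  (I1, I2 all integral)

β3 stroke→J1  (Se1 (Se) sets effort on bond)
β0 stroke→TF1  (J1: bond 3 brought effort, rest push out)
β4 stroke→I2  (J1: bond 3 brought effort, rest push out)
β1 stroke→J2  (TF1 one-in-one-out from 0)
β2 stroke→I1  (J2: last free bond brings flow in)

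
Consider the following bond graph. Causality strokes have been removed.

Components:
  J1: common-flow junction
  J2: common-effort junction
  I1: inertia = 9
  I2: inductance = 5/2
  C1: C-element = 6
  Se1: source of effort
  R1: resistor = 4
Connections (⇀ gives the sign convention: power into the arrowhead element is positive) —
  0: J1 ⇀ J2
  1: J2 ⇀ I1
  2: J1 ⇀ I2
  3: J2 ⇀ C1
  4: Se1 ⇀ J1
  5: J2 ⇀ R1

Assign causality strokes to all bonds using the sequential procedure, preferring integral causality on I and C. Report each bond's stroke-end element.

bond 4 →J1  (source Se1 imposes e)
bond 1 →I1  (I1 outputs flow p/I1)
bond 2 →I2  (I2 integral (f out))
bond 0 →J1  (J1 flow already set via bond 2)
bond 3 →J2  (C1: C, integral causality)
bond 5 →R1  (common-e at J2 fixed by 3)

β0 →J1
β1 →I1
β2 →I2
β3 →J2
β4 →J1
β5 →R1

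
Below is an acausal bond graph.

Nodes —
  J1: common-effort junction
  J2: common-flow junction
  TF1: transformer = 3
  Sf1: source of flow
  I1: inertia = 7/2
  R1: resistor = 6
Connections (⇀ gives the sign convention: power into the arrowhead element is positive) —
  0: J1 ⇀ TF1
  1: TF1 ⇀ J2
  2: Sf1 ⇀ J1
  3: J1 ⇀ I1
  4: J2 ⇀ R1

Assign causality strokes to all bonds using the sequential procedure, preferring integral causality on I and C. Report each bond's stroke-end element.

bond 0 →J1
bond 1 →TF1
bond 2 →Sf1
bond 3 →I1
bond 4 →J2

β2 stroke at Sf1  (Sf1 (Sf) sets flow on bond)
β3 stroke at I1  (prefer integral on I1)
β0 stroke at J1  (J1: last free bond brings effort in)
β1 stroke at TF1  (through TF1, causality passes straight; one stroke at TF1)
β4 stroke at J2  (J2 flow already set via bond 1)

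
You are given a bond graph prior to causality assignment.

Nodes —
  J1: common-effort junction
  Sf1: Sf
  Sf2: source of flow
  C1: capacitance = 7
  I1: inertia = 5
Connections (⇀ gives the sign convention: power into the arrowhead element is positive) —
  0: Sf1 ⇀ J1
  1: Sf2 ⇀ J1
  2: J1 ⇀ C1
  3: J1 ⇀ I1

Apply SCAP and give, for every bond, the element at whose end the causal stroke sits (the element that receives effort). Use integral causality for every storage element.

#0 |Sf1
#1 |Sf2
#2 |J1
#3 |I1

#0 →Sf1  (Sf1 (Sf) sets flow on bond)
#1 →Sf2  (source Sf2 imposes f)
#2 →J1  (C1 integral (e out))
#3 →I1  (J1 effort already set via bond 2)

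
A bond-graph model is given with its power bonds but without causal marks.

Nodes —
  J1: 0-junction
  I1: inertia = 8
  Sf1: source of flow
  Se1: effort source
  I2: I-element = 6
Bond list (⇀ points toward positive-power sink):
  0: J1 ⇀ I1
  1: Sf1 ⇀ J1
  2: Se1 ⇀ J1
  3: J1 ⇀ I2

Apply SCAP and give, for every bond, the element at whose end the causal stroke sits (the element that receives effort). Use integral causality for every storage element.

bond 1 stroke at Sf1  (Sf1: flow source, stroke at near end)
bond 2 stroke at J1  (Se1 (Se) sets effort on bond)
bond 0 stroke at I1  (J1: bond 2 brought effort, rest push out)
bond 3 stroke at I2  (J1 effort already set via bond 2)

#0 →I1
#1 →Sf1
#2 →J1
#3 →I2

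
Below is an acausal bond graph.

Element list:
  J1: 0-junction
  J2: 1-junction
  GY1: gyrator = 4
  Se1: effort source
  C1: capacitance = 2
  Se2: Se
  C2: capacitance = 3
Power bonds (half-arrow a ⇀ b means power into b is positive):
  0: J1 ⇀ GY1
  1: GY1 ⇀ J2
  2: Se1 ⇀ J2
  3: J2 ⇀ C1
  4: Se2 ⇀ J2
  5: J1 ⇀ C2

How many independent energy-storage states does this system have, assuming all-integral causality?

2  (C1, C2 all integral)

bond 2 stroke at J2  (Se1 (Se) sets effort on bond)
bond 4 stroke at J2  (Se2 fixes effort; stroke away)
bond 3 stroke at J2  (prefer integral on C1)
bond 1 stroke at GY1  (J2 needs exactly one f-in)
bond 0 stroke at GY1  (GY1: gyrator matches bond 1)
bond 5 stroke at J1  (closing 0-jn rule on J1)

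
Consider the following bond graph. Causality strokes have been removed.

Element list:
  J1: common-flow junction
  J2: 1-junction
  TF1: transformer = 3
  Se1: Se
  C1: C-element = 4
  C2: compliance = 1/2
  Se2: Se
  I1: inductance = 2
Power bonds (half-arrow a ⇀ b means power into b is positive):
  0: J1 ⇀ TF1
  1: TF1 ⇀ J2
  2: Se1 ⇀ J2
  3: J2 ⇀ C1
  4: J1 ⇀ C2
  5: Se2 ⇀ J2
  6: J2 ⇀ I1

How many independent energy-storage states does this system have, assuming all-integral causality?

3  (C1, C2, I1 all integral)

b2 stroke→J2  (Se1 (Se) sets effort on bond)
b5 stroke→J2  (source Se2 imposes e)
b3 stroke→J2  (C1 integral (e out))
b4 stroke→J1  (C2 integral (e out))
b0 stroke→TF1  (J1: last free bond brings flow in)
b1 stroke→J2  (TF1: transformer flips bond 0)
b6 stroke→I1  (closing 1-jn rule on J2)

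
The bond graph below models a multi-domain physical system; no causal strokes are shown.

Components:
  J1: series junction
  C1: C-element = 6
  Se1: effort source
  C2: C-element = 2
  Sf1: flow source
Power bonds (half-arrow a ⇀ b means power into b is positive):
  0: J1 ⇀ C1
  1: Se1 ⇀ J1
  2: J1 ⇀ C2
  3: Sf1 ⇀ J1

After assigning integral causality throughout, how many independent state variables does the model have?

b1 →J1  (Se1 (Se) sets effort on bond)
b3 →Sf1  (source Sf1 imposes f)
b0 →J1  (J1: bond 3 brought flow, rest push out)
b2 →J1  (J1 flow already set via bond 3)

2  (C1, C2 all integral)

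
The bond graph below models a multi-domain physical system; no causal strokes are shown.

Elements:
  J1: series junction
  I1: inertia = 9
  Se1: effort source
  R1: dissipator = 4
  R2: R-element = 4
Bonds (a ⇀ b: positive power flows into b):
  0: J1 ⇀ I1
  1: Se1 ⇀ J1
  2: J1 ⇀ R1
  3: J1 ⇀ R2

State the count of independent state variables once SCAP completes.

1  (I1 all integral)

bond 1 stroke at J1  (Se1 fixes effort; stroke away)
bond 0 stroke at I1  (I1 integral (f out))
bond 2 stroke at J1  (J1 flow already set via bond 0)
bond 3 stroke at J1  (1-jn J1 has f-setter on 0)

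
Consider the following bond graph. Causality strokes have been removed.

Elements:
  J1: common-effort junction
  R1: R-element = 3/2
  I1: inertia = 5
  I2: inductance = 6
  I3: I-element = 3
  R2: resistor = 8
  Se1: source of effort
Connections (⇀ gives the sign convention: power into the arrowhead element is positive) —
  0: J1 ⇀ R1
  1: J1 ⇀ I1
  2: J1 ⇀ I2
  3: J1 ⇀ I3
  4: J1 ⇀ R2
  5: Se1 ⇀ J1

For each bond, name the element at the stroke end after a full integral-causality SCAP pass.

bond 0 →R1
bond 1 →I1
bond 2 →I2
bond 3 →I3
bond 4 →R2
bond 5 →J1

β5 stroke at J1  (Se1 fixes effort; stroke away)
β0 stroke at R1  (0-jn J1 has e-setter on 5)
β1 stroke at I1  (common-e at J1 fixed by 5)
β2 stroke at I2  (common-e at J1 fixed by 5)
β3 stroke at I3  (J1: bond 5 brought effort, rest push out)
β4 stroke at R2  (common-e at J1 fixed by 5)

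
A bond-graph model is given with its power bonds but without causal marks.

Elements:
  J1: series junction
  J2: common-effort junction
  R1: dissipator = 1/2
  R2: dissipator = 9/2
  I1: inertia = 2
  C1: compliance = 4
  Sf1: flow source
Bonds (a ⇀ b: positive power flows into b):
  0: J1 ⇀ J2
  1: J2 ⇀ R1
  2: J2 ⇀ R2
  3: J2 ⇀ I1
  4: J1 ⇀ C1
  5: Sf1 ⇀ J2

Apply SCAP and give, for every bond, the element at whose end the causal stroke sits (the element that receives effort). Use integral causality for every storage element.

β5 |Sf1  (Sf1: flow source, stroke at near end)
β3 |I1  (I1 integral (f out))
β4 |J1  (C1 integral (e out))
β0 |J2  (J1: last free bond brings flow in)
β1 |R1  (0-jn J2 has e-setter on 0)
β2 |R2  (0-jn J2 has e-setter on 0)

bond 0 →J2
bond 1 →R1
bond 2 →R2
bond 3 →I1
bond 4 →J1
bond 5 →Sf1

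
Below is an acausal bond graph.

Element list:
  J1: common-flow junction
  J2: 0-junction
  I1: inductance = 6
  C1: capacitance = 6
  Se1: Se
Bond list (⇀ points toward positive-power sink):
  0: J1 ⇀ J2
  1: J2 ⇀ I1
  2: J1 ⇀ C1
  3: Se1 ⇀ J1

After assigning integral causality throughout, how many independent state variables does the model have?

2  (C1, I1 all integral)

b3 →J1  (source Se1 imposes e)
b1 →I1  (I1: I, integral causality)
b0 →J2  (closing 0-jn rule on J2)
b2 →J1  (common-f at J1 fixed by 0)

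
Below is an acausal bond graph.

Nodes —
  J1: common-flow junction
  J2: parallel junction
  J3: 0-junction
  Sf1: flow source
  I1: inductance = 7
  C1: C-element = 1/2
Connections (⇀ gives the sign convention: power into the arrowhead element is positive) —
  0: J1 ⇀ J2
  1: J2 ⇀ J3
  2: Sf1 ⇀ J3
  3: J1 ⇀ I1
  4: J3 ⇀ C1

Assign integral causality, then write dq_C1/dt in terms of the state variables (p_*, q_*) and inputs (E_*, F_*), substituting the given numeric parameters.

b2 stroke→Sf1  (source Sf1 imposes f)
b3 stroke→I1  (I1 outputs flow p/I1)
b0 stroke→J1  (J1 flow already set via bond 3)
b1 stroke→J2  (only one effort-in slot at J2)
b4 stroke→J3  (J3: last free bond brings effort in)

dq_C1/dt = F_Sf1 + p_I1/7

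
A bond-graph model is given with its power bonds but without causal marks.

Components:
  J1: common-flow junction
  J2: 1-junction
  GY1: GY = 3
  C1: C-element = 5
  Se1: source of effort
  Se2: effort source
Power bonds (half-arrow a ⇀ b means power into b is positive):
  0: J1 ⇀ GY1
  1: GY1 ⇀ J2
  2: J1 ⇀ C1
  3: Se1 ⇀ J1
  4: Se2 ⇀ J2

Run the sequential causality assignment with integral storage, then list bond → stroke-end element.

bond 0 →GY1
bond 1 →GY1
bond 2 →J1
bond 3 →J1
bond 4 →J2

b3 |J1  (Se1 fixes effort; stroke away)
b4 |J2  (Se2: effort source, stroke at far end)
b1 |GY1  (J2: last free bond brings flow in)
b0 |GY1  (through GY1, causality inverts; strokes same side of GY1)
b2 |J1  (J1: bond 0 brought flow, rest push out)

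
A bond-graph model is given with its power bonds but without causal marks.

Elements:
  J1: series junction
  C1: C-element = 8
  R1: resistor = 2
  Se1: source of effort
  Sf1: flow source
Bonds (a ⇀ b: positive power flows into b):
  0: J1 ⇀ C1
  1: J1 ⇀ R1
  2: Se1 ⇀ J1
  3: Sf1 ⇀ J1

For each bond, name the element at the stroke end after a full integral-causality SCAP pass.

b0 |J1
b1 |J1
b2 |J1
b3 |Sf1

#2 |J1  (source Se1 imposes e)
#3 |Sf1  (Sf1 (Sf) sets flow on bond)
#0 |J1  (1-jn J1 has f-setter on 3)
#1 |J1  (J1 flow already set via bond 3)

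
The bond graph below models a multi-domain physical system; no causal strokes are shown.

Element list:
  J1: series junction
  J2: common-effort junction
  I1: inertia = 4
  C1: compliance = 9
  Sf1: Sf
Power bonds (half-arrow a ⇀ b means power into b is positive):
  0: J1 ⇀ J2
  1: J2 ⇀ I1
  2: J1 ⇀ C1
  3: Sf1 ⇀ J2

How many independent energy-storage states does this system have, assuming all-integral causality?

bond 3 |Sf1  (Sf1 (Sf) sets flow on bond)
bond 1 |I1  (I1 outputs flow p/I1)
bond 0 |J2  (only one effort-in slot at J2)
bond 2 |J1  (common-f at J1 fixed by 0)

2  (C1, I1 all integral)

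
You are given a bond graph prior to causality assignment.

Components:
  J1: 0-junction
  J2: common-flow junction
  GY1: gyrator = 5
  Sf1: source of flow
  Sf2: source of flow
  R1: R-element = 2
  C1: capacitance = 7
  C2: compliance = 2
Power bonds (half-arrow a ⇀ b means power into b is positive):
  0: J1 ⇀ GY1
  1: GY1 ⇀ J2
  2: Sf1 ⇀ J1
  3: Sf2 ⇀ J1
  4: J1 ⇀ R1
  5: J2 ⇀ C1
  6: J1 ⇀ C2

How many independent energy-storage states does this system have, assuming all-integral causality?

2  (C1, C2 all integral)

#2 →Sf1  (Sf1: flow source, stroke at near end)
#3 →Sf2  (Sf2 fixes flow; stroke at Sf2)
#5 →J2  (C1: C, integral causality)
#1 →GY1  (only one flow-in slot at J2)
#0 →GY1  (GY1: gyrator matches bond 1)
#6 →J1  (C2: C, integral causality)
#4 →R1  (J1: bond 6 brought effort, rest push out)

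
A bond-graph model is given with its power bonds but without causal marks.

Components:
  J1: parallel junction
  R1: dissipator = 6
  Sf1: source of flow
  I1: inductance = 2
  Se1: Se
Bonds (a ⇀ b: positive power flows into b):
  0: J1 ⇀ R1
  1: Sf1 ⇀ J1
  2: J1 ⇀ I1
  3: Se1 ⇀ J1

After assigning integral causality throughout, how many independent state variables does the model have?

b1 →Sf1  (Sf1: flow source, stroke at near end)
b3 →J1  (source Se1 imposes e)
b0 →R1  (J1: bond 3 brought effort, rest push out)
b2 →I1  (0-jn J1 has e-setter on 3)

1  (I1 all integral)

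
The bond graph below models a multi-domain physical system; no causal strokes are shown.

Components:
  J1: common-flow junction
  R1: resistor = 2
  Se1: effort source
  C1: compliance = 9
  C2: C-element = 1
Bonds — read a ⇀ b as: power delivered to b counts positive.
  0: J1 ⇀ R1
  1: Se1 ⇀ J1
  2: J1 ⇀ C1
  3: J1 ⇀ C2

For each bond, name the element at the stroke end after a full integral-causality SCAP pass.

#0 →R1
#1 →J1
#2 →J1
#3 →J1

bond 1 |J1  (source Se1 imposes e)
bond 2 |J1  (C1 outputs effort q/C1)
bond 3 |J1  (prefer integral on C2)
bond 0 |R1  (J1: last free bond brings flow in)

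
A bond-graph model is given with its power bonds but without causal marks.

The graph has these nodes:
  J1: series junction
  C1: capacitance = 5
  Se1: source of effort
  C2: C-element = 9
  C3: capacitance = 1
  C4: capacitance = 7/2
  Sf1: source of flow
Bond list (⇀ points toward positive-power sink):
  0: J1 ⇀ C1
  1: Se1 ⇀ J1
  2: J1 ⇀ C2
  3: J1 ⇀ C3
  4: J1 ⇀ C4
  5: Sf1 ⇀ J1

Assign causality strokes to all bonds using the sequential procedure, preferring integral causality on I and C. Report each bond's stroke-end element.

b0 stroke at J1
b1 stroke at J1
b2 stroke at J1
b3 stroke at J1
b4 stroke at J1
b5 stroke at Sf1

bond 1 |J1  (Se1: effort source, stroke at far end)
bond 5 |Sf1  (Sf1: flow source, stroke at near end)
bond 0 |J1  (J1 flow already set via bond 5)
bond 2 |J1  (J1 flow already set via bond 5)
bond 3 |J1  (common-f at J1 fixed by 5)
bond 4 |J1  (J1: bond 5 brought flow, rest push out)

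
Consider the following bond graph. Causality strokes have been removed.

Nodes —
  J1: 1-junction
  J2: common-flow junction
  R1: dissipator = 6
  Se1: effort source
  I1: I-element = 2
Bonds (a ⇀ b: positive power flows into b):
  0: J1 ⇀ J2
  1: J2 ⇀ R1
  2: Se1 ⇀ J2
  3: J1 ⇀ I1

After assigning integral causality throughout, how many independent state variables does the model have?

b2 stroke at J2  (Se1 (Se) sets effort on bond)
b3 stroke at I1  (I1 integral (f out))
b0 stroke at J1  (J1 flow already set via bond 3)
b1 stroke at J2  (J2 flow already set via bond 0)

1  (I1 all integral)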